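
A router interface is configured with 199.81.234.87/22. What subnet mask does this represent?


/22 means 22 network bits, 10 host bits
Binary: 11111111111111111111110000000000
Mask: 255.255.252.0


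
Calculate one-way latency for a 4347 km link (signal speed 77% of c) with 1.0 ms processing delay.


Speed = 0.77 * 3e5 km/s = 231000 km/s
Propagation delay = 4347 / 231000 = 0.0188 s = 18.8182 ms
Processing delay = 1.0 ms
Total one-way latency = 19.8182 ms


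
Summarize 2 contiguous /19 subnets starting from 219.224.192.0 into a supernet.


Original prefix: /19
Number of subnets: 2 = 2^1
New prefix = 19 - 1 = 18
Supernet: 219.224.192.0/18


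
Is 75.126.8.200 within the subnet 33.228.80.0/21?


Subnet network: 33.228.80.0
Test IP AND mask: 75.126.8.0
No, 75.126.8.200 is not in 33.228.80.0/21


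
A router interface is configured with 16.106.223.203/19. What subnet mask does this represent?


/19 means 19 network bits, 13 host bits
Binary: 11111111111111111110000000000000
Mask: 255.255.224.0


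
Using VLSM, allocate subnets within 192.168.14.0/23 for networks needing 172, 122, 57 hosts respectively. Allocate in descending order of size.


172 hosts -> /24 (254 usable): 192.168.14.0/24
122 hosts -> /25 (126 usable): 192.168.15.0/25
57 hosts -> /26 (62 usable): 192.168.15.128/26
Allocation: 192.168.14.0/24 (172 hosts, 254 usable); 192.168.15.0/25 (122 hosts, 126 usable); 192.168.15.128/26 (57 hosts, 62 usable)


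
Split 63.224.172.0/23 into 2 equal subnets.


New prefix = 23 + 1 = 24
Each subnet has 256 addresses
  63.224.172.0/24
  63.224.173.0/24
Subnets: 63.224.172.0/24, 63.224.173.0/24


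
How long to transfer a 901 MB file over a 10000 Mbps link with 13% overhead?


Effective throughput = 10000 * (1 - 13/100) = 8700 Mbps
File size in Mb = 901 * 8 = 7208 Mb
Time = 7208 / 8700
Time = 0.8285 seconds


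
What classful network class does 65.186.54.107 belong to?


First octet: 65
Binary: 01000001
0xxxxxxx -> Class A (1-126)
Class A, default mask 255.0.0.0 (/8)


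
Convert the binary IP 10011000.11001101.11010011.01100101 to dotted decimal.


10011000 = 152
11001101 = 205
11010011 = 211
01100101 = 101
IP: 152.205.211.101


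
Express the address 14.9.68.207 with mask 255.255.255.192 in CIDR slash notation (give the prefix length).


Binary: 11111111.11111111.11111111.11000000
Count leading 1s
Prefix: /26


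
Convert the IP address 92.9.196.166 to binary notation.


92 = 01011100
9 = 00001001
196 = 11000100
166 = 10100110
Binary: 01011100.00001001.11000100.10100110


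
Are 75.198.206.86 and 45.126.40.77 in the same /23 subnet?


Mask: 255.255.254.0
75.198.206.86 AND mask = 75.198.206.0
45.126.40.77 AND mask = 45.126.40.0
No, different subnets (75.198.206.0 vs 45.126.40.0)


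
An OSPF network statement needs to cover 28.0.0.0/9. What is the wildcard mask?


Subnet mask: 255.128.0.0
Wildcard = 255.255.255.255 - subnet mask
255 - 255 = 0
255 - 128 = 127
255 - 0 = 255
255 - 0 = 255
Wildcard: 0.127.255.255


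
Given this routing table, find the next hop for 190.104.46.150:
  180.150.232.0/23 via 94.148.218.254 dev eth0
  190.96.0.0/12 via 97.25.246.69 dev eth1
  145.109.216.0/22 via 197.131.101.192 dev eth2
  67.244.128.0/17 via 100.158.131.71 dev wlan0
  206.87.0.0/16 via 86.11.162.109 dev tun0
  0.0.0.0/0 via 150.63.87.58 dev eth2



Longest prefix match for 190.104.46.150:
  /23 180.150.232.0: no
  /12 190.96.0.0: MATCH
  /22 145.109.216.0: no
  /17 67.244.128.0: no
  /16 206.87.0.0: no
  /0 0.0.0.0: MATCH
Selected: next-hop 97.25.246.69 via eth1 (matched /12)


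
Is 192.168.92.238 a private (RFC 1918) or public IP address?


RFC 1918 private ranges:
  10.0.0.0/8 (10.0.0.0 - 10.255.255.255)
  172.16.0.0/12 (172.16.0.0 - 172.31.255.255)
  192.168.0.0/16 (192.168.0.0 - 192.168.255.255)
Private (in 192.168.0.0/16)


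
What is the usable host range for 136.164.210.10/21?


Network: 136.164.208.0
Broadcast: 136.164.215.255
First usable = network + 1
Last usable = broadcast - 1
Range: 136.164.208.1 to 136.164.215.254


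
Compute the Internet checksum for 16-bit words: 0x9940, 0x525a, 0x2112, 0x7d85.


Sum all words (with carry folding):
+ 0x9940 = 0x9940
+ 0x525a = 0xeb9a
+ 0x2112 = 0x0cad
+ 0x7d85 = 0x8a32
One's complement: ~0x8a32
Checksum = 0x75cd


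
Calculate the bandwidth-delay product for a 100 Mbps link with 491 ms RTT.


BDP = bandwidth * RTT
= 100 Mbps * 491 ms
= 100 * 1e6 * 491 / 1000 bits
= 49100000 bits
= 6137500 bytes
= 5993.6523 KB
BDP = 49100000 bits (6137500 bytes)


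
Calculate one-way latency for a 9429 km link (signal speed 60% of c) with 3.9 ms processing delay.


Speed = 0.6 * 3e5 km/s = 180000 km/s
Propagation delay = 9429 / 180000 = 0.0524 s = 52.3833 ms
Processing delay = 3.9 ms
Total one-way latency = 56.2833 ms


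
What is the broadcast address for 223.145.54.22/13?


Network: 223.144.0.0/13
Host bits = 19
Set all host bits to 1:
Broadcast: 223.151.255.255


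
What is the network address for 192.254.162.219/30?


IP:   11000000.11111110.10100010.11011011
Mask: 11111111.11111111.11111111.11111100
AND operation:
Net:  11000000.11111110.10100010.11011000
Network: 192.254.162.216/30


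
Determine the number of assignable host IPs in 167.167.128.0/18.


Host bits = 32 - 18 = 14
Total addresses = 2^14 = 16384
Usable = total - 2 (network and broadcast)
Usable hosts: 16382


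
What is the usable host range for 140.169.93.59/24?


Network: 140.169.93.0
Broadcast: 140.169.93.255
First usable = network + 1
Last usable = broadcast - 1
Range: 140.169.93.1 to 140.169.93.254


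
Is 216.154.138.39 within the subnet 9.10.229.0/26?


Subnet network: 9.10.229.0
Test IP AND mask: 216.154.138.0
No, 216.154.138.39 is not in 9.10.229.0/26


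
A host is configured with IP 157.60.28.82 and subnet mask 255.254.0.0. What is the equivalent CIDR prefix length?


Binary: 11111111.11111110.00000000.00000000
Count leading 1s
Prefix: /15


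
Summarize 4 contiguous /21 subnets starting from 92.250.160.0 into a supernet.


Original prefix: /21
Number of subnets: 4 = 2^2
New prefix = 21 - 2 = 19
Supernet: 92.250.160.0/19


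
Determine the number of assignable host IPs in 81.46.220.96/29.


Host bits = 32 - 29 = 3
Total addresses = 2^3 = 8
Usable = total - 2 (network and broadcast)
Usable hosts: 6


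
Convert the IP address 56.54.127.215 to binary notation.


56 = 00111000
54 = 00110110
127 = 01111111
215 = 11010111
Binary: 00111000.00110110.01111111.11010111


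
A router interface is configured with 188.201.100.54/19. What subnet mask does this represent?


/19 means 19 network bits, 13 host bits
Binary: 11111111111111111110000000000000
Mask: 255.255.224.0


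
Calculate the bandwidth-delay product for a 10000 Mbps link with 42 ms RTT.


BDP = bandwidth * RTT
= 10000 Mbps * 42 ms
= 10000 * 1e6 * 42 / 1000 bits
= 420000000 bits
= 52500000 bytes
= 51269.5312 KB
BDP = 420000000 bits (52500000 bytes)


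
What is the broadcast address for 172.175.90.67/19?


Network: 172.175.64.0/19
Host bits = 13
Set all host bits to 1:
Broadcast: 172.175.95.255


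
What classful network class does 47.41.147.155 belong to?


First octet: 47
Binary: 00101111
0xxxxxxx -> Class A (1-126)
Class A, default mask 255.0.0.0 (/8)


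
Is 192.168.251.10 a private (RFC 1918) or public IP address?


RFC 1918 private ranges:
  10.0.0.0/8 (10.0.0.0 - 10.255.255.255)
  172.16.0.0/12 (172.16.0.0 - 172.31.255.255)
  192.168.0.0/16 (192.168.0.0 - 192.168.255.255)
Private (in 192.168.0.0/16)


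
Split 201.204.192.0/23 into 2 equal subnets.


New prefix = 23 + 1 = 24
Each subnet has 256 addresses
  201.204.192.0/24
  201.204.193.0/24
Subnets: 201.204.192.0/24, 201.204.193.0/24


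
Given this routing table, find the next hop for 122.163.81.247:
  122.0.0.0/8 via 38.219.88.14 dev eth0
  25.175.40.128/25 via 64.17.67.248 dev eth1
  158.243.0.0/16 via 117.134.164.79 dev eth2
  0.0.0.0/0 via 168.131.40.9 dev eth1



Longest prefix match for 122.163.81.247:
  /8 122.0.0.0: MATCH
  /25 25.175.40.128: no
  /16 158.243.0.0: no
  /0 0.0.0.0: MATCH
Selected: next-hop 38.219.88.14 via eth0 (matched /8)


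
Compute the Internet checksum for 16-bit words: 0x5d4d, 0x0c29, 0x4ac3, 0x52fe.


Sum all words (with carry folding):
+ 0x5d4d = 0x5d4d
+ 0x0c29 = 0x6976
+ 0x4ac3 = 0xb439
+ 0x52fe = 0x0738
One's complement: ~0x0738
Checksum = 0xf8c7


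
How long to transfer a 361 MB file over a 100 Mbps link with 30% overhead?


Effective throughput = 100 * (1 - 30/100) = 70 Mbps
File size in Mb = 361 * 8 = 2888 Mb
Time = 2888 / 70
Time = 41.2571 seconds


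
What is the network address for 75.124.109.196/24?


IP:   01001011.01111100.01101101.11000100
Mask: 11111111.11111111.11111111.00000000
AND operation:
Net:  01001011.01111100.01101101.00000000
Network: 75.124.109.0/24


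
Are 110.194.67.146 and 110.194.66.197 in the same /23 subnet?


Mask: 255.255.254.0
110.194.67.146 AND mask = 110.194.66.0
110.194.66.197 AND mask = 110.194.66.0
Yes, same subnet (110.194.66.0)


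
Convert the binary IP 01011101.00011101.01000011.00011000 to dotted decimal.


01011101 = 93
00011101 = 29
01000011 = 67
00011000 = 24
IP: 93.29.67.24


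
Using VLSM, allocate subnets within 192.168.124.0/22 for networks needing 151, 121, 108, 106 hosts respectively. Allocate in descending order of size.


151 hosts -> /24 (254 usable): 192.168.124.0/24
121 hosts -> /25 (126 usable): 192.168.125.0/25
108 hosts -> /25 (126 usable): 192.168.125.128/25
106 hosts -> /25 (126 usable): 192.168.126.0/25
Allocation: 192.168.124.0/24 (151 hosts, 254 usable); 192.168.125.0/25 (121 hosts, 126 usable); 192.168.125.128/25 (108 hosts, 126 usable); 192.168.126.0/25 (106 hosts, 126 usable)


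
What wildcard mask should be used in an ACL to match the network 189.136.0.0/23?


Subnet mask: 255.255.254.0
Wildcard = 255.255.255.255 - subnet mask
255 - 255 = 0
255 - 255 = 0
255 - 254 = 1
255 - 0 = 255
Wildcard: 0.0.1.255


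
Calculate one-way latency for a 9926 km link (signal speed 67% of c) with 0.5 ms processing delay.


Speed = 0.67 * 3e5 km/s = 201000 km/s
Propagation delay = 9926 / 201000 = 0.0494 s = 49.3831 ms
Processing delay = 0.5 ms
Total one-way latency = 49.8831 ms


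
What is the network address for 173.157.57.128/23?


IP:   10101101.10011101.00111001.10000000
Mask: 11111111.11111111.11111110.00000000
AND operation:
Net:  10101101.10011101.00111000.00000000
Network: 173.157.56.0/23


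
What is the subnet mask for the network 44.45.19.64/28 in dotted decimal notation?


/28 means 28 network bits, 4 host bits
Binary: 11111111111111111111111111110000
Mask: 255.255.255.240


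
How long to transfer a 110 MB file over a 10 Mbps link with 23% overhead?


Effective throughput = 10 * (1 - 23/100) = 7.7 Mbps
File size in Mb = 110 * 8 = 880 Mb
Time = 880 / 7.7
Time = 114.2857 seconds


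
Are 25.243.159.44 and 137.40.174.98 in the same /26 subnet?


Mask: 255.255.255.192
25.243.159.44 AND mask = 25.243.159.0
137.40.174.98 AND mask = 137.40.174.64
No, different subnets (25.243.159.0 vs 137.40.174.64)


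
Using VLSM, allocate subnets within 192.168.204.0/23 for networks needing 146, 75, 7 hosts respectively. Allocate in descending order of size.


146 hosts -> /24 (254 usable): 192.168.204.0/24
75 hosts -> /25 (126 usable): 192.168.205.0/25
7 hosts -> /28 (14 usable): 192.168.205.128/28
Allocation: 192.168.204.0/24 (146 hosts, 254 usable); 192.168.205.0/25 (75 hosts, 126 usable); 192.168.205.128/28 (7 hosts, 14 usable)


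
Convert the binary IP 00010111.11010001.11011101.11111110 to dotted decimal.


00010111 = 23
11010001 = 209
11011101 = 221
11111110 = 254
IP: 23.209.221.254


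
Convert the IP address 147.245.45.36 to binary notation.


147 = 10010011
245 = 11110101
45 = 00101101
36 = 00100100
Binary: 10010011.11110101.00101101.00100100


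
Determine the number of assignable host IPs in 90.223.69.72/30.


Host bits = 32 - 30 = 2
Total addresses = 2^2 = 4
Usable = total - 2 (network and broadcast)
Usable hosts: 2


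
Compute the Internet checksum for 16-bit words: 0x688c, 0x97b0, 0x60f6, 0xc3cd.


Sum all words (with carry folding):
+ 0x688c = 0x688c
+ 0x97b0 = 0x003d
+ 0x60f6 = 0x6133
+ 0xc3cd = 0x2501
One's complement: ~0x2501
Checksum = 0xdafe


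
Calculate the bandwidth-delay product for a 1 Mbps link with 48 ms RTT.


BDP = bandwidth * RTT
= 1 Mbps * 48 ms
= 1 * 1e6 * 48 / 1000 bits
= 48000 bits
= 6000 bytes
= 5.8594 KB
BDP = 48000 bits (6000 bytes)


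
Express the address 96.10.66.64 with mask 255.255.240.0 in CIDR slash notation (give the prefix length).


Binary: 11111111.11111111.11110000.00000000
Count leading 1s
Prefix: /20


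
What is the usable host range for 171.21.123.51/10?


Network: 171.0.0.0
Broadcast: 171.63.255.255
First usable = network + 1
Last usable = broadcast - 1
Range: 171.0.0.1 to 171.63.255.254


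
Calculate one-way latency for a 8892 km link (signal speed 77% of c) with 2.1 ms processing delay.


Speed = 0.77 * 3e5 km/s = 231000 km/s
Propagation delay = 8892 / 231000 = 0.0385 s = 38.4935 ms
Processing delay = 2.1 ms
Total one-way latency = 40.5935 ms


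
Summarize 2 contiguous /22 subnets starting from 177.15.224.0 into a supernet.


Original prefix: /22
Number of subnets: 2 = 2^1
New prefix = 22 - 1 = 21
Supernet: 177.15.224.0/21


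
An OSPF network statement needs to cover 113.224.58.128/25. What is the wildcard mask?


Subnet mask: 255.255.255.128
Wildcard = 255.255.255.255 - subnet mask
255 - 255 = 0
255 - 255 = 0
255 - 255 = 0
255 - 128 = 127
Wildcard: 0.0.0.127


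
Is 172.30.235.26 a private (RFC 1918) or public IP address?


RFC 1918 private ranges:
  10.0.0.0/8 (10.0.0.0 - 10.255.255.255)
  172.16.0.0/12 (172.16.0.0 - 172.31.255.255)
  192.168.0.0/16 (192.168.0.0 - 192.168.255.255)
Private (in 172.16.0.0/12)


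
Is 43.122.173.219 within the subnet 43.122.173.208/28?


Subnet network: 43.122.173.208
Test IP AND mask: 43.122.173.208
Yes, 43.122.173.219 is in 43.122.173.208/28


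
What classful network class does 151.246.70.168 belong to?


First octet: 151
Binary: 10010111
10xxxxxx -> Class B (128-191)
Class B, default mask 255.255.0.0 (/16)


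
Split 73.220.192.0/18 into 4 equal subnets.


New prefix = 18 + 2 = 20
Each subnet has 4096 addresses
  73.220.192.0/20
  73.220.208.0/20
  73.220.224.0/20
  73.220.240.0/20
Subnets: 73.220.192.0/20, 73.220.208.0/20, 73.220.224.0/20, 73.220.240.0/20


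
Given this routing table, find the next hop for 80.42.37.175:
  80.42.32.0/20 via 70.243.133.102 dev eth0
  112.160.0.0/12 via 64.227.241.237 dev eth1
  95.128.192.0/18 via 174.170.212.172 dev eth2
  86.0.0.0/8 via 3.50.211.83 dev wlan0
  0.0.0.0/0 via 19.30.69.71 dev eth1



Longest prefix match for 80.42.37.175:
  /20 80.42.32.0: MATCH
  /12 112.160.0.0: no
  /18 95.128.192.0: no
  /8 86.0.0.0: no
  /0 0.0.0.0: MATCH
Selected: next-hop 70.243.133.102 via eth0 (matched /20)


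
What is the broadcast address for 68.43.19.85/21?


Network: 68.43.16.0/21
Host bits = 11
Set all host bits to 1:
Broadcast: 68.43.23.255


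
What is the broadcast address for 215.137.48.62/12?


Network: 215.128.0.0/12
Host bits = 20
Set all host bits to 1:
Broadcast: 215.143.255.255


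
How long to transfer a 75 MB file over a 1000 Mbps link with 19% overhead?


Effective throughput = 1000 * (1 - 19/100) = 810 Mbps
File size in Mb = 75 * 8 = 600 Mb
Time = 600 / 810
Time = 0.7407 seconds


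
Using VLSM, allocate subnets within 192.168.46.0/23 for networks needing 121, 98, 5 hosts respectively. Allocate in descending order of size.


121 hosts -> /25 (126 usable): 192.168.46.0/25
98 hosts -> /25 (126 usable): 192.168.46.128/25
5 hosts -> /29 (6 usable): 192.168.47.0/29
Allocation: 192.168.46.0/25 (121 hosts, 126 usable); 192.168.46.128/25 (98 hosts, 126 usable); 192.168.47.0/29 (5 hosts, 6 usable)


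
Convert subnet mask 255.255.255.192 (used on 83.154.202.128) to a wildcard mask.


Subnet mask: 255.255.255.192
Wildcard = 255.255.255.255 - subnet mask
255 - 255 = 0
255 - 255 = 0
255 - 255 = 0
255 - 192 = 63
Wildcard: 0.0.0.63


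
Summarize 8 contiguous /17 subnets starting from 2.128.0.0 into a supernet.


Original prefix: /17
Number of subnets: 8 = 2^3
New prefix = 17 - 3 = 14
Supernet: 2.128.0.0/14


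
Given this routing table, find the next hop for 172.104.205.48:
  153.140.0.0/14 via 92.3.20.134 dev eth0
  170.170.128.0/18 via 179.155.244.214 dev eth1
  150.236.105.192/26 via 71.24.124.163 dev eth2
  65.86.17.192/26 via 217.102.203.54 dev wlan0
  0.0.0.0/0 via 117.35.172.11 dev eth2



Longest prefix match for 172.104.205.48:
  /14 153.140.0.0: no
  /18 170.170.128.0: no
  /26 150.236.105.192: no
  /26 65.86.17.192: no
  /0 0.0.0.0: MATCH
Selected: next-hop 117.35.172.11 via eth2 (matched /0)


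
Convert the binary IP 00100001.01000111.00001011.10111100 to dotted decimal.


00100001 = 33
01000111 = 71
00001011 = 11
10111100 = 188
IP: 33.71.11.188


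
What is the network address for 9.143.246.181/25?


IP:   00001001.10001111.11110110.10110101
Mask: 11111111.11111111.11111111.10000000
AND operation:
Net:  00001001.10001111.11110110.10000000
Network: 9.143.246.128/25


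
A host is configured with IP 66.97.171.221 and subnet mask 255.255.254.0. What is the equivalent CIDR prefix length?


Binary: 11111111.11111111.11111110.00000000
Count leading 1s
Prefix: /23


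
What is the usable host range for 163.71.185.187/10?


Network: 163.64.0.0
Broadcast: 163.127.255.255
First usable = network + 1
Last usable = broadcast - 1
Range: 163.64.0.1 to 163.127.255.254


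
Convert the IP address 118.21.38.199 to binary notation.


118 = 01110110
21 = 00010101
38 = 00100110
199 = 11000111
Binary: 01110110.00010101.00100110.11000111


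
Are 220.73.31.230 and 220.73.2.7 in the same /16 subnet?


Mask: 255.255.0.0
220.73.31.230 AND mask = 220.73.0.0
220.73.2.7 AND mask = 220.73.0.0
Yes, same subnet (220.73.0.0)


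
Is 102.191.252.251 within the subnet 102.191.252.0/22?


Subnet network: 102.191.252.0
Test IP AND mask: 102.191.252.0
Yes, 102.191.252.251 is in 102.191.252.0/22


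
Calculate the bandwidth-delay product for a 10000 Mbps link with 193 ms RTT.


BDP = bandwidth * RTT
= 10000 Mbps * 193 ms
= 10000 * 1e6 * 193 / 1000 bits
= 1930000000 bits
= 241250000 bytes
= 235595.7031 KB
BDP = 1930000000 bits (241250000 bytes)


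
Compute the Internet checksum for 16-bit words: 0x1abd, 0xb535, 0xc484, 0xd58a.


Sum all words (with carry folding):
+ 0x1abd = 0x1abd
+ 0xb535 = 0xcff2
+ 0xc484 = 0x9477
+ 0xd58a = 0x6a02
One's complement: ~0x6a02
Checksum = 0x95fd


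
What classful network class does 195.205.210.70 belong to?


First octet: 195
Binary: 11000011
110xxxxx -> Class C (192-223)
Class C, default mask 255.255.255.0 (/24)


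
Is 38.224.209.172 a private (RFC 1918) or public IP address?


RFC 1918 private ranges:
  10.0.0.0/8 (10.0.0.0 - 10.255.255.255)
  172.16.0.0/12 (172.16.0.0 - 172.31.255.255)
  192.168.0.0/16 (192.168.0.0 - 192.168.255.255)
Public (not in any RFC 1918 range)


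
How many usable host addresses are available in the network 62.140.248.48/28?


Host bits = 32 - 28 = 4
Total addresses = 2^4 = 16
Usable = total - 2 (network and broadcast)
Usable hosts: 14


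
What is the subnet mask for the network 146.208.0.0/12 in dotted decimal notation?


/12 means 12 network bits, 20 host bits
Binary: 11111111111100000000000000000000
Mask: 255.240.0.0


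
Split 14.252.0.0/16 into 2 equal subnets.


New prefix = 16 + 1 = 17
Each subnet has 32768 addresses
  14.252.0.0/17
  14.252.128.0/17
Subnets: 14.252.0.0/17, 14.252.128.0/17


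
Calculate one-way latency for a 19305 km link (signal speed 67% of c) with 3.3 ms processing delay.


Speed = 0.67 * 3e5 km/s = 201000 km/s
Propagation delay = 19305 / 201000 = 0.096 s = 96.0448 ms
Processing delay = 3.3 ms
Total one-way latency = 99.3448 ms


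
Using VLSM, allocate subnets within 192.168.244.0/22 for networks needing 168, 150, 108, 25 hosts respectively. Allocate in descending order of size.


168 hosts -> /24 (254 usable): 192.168.244.0/24
150 hosts -> /24 (254 usable): 192.168.245.0/24
108 hosts -> /25 (126 usable): 192.168.246.0/25
25 hosts -> /27 (30 usable): 192.168.246.128/27
Allocation: 192.168.244.0/24 (168 hosts, 254 usable); 192.168.245.0/24 (150 hosts, 254 usable); 192.168.246.0/25 (108 hosts, 126 usable); 192.168.246.128/27 (25 hosts, 30 usable)


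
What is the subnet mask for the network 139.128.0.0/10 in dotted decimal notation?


/10 means 10 network bits, 22 host bits
Binary: 11111111110000000000000000000000
Mask: 255.192.0.0


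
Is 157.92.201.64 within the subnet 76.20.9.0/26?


Subnet network: 76.20.9.0
Test IP AND mask: 157.92.201.64
No, 157.92.201.64 is not in 76.20.9.0/26


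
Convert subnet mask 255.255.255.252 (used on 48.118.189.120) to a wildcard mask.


Subnet mask: 255.255.255.252
Wildcard = 255.255.255.255 - subnet mask
255 - 255 = 0
255 - 255 = 0
255 - 255 = 0
255 - 252 = 3
Wildcard: 0.0.0.3


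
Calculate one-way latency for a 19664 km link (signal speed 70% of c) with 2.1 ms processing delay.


Speed = 0.7 * 3e5 km/s = 210000 km/s
Propagation delay = 19664 / 210000 = 0.0936 s = 93.6381 ms
Processing delay = 2.1 ms
Total one-way latency = 95.7381 ms


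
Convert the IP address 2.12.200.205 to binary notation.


2 = 00000010
12 = 00001100
200 = 11001000
205 = 11001101
Binary: 00000010.00001100.11001000.11001101


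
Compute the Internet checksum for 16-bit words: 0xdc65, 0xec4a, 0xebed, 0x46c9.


Sum all words (with carry folding):
+ 0xdc65 = 0xdc65
+ 0xec4a = 0xc8b0
+ 0xebed = 0xb49e
+ 0x46c9 = 0xfb67
One's complement: ~0xfb67
Checksum = 0x0498


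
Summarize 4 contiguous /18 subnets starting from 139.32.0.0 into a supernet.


Original prefix: /18
Number of subnets: 4 = 2^2
New prefix = 18 - 2 = 16
Supernet: 139.32.0.0/16


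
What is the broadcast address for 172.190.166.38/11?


Network: 172.160.0.0/11
Host bits = 21
Set all host bits to 1:
Broadcast: 172.191.255.255


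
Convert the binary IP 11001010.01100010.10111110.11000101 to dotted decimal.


11001010 = 202
01100010 = 98
10111110 = 190
11000101 = 197
IP: 202.98.190.197


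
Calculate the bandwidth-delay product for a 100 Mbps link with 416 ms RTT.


BDP = bandwidth * RTT
= 100 Mbps * 416 ms
= 100 * 1e6 * 416 / 1000 bits
= 41600000 bits
= 5200000 bytes
= 5078.125 KB
BDP = 41600000 bits (5200000 bytes)


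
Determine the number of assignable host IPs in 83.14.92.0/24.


Host bits = 32 - 24 = 8
Total addresses = 2^8 = 256
Usable = total - 2 (network and broadcast)
Usable hosts: 254


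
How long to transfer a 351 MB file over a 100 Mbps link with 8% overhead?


Effective throughput = 100 * (1 - 8/100) = 92 Mbps
File size in Mb = 351 * 8 = 2808 Mb
Time = 2808 / 92
Time = 30.5217 seconds


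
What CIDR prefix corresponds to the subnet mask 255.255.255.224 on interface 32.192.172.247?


Binary: 11111111.11111111.11111111.11100000
Count leading 1s
Prefix: /27


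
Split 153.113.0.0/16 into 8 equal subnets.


New prefix = 16 + 3 = 19
Each subnet has 8192 addresses
  153.113.0.0/19
  153.113.32.0/19
  153.113.64.0/19
  153.113.96.0/19
  153.113.128.0/19
  153.113.160.0/19
  153.113.192.0/19
  153.113.224.0/19
Subnets: 153.113.0.0/19, 153.113.32.0/19, 153.113.64.0/19, 153.113.96.0/19, 153.113.128.0/19, 153.113.160.0/19, 153.113.192.0/19, 153.113.224.0/19


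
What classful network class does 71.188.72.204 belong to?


First octet: 71
Binary: 01000111
0xxxxxxx -> Class A (1-126)
Class A, default mask 255.0.0.0 (/8)


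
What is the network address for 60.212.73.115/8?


IP:   00111100.11010100.01001001.01110011
Mask: 11111111.00000000.00000000.00000000
AND operation:
Net:  00111100.00000000.00000000.00000000
Network: 60.0.0.0/8


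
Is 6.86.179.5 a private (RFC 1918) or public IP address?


RFC 1918 private ranges:
  10.0.0.0/8 (10.0.0.0 - 10.255.255.255)
  172.16.0.0/12 (172.16.0.0 - 172.31.255.255)
  192.168.0.0/16 (192.168.0.0 - 192.168.255.255)
Public (not in any RFC 1918 range)


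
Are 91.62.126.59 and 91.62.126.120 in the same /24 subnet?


Mask: 255.255.255.0
91.62.126.59 AND mask = 91.62.126.0
91.62.126.120 AND mask = 91.62.126.0
Yes, same subnet (91.62.126.0)


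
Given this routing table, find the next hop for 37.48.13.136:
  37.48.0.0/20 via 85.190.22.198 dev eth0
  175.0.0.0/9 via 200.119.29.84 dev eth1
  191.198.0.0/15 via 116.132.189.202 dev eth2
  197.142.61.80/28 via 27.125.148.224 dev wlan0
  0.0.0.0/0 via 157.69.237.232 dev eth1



Longest prefix match for 37.48.13.136:
  /20 37.48.0.0: MATCH
  /9 175.0.0.0: no
  /15 191.198.0.0: no
  /28 197.142.61.80: no
  /0 0.0.0.0: MATCH
Selected: next-hop 85.190.22.198 via eth0 (matched /20)


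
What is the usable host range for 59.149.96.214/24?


Network: 59.149.96.0
Broadcast: 59.149.96.255
First usable = network + 1
Last usable = broadcast - 1
Range: 59.149.96.1 to 59.149.96.254


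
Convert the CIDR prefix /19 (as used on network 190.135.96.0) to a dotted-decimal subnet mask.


/19 means 19 network bits, 13 host bits
Binary: 11111111111111111110000000000000
Mask: 255.255.224.0


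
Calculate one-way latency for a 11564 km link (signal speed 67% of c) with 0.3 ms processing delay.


Speed = 0.67 * 3e5 km/s = 201000 km/s
Propagation delay = 11564 / 201000 = 0.0575 s = 57.5323 ms
Processing delay = 0.3 ms
Total one-way latency = 57.8323 ms


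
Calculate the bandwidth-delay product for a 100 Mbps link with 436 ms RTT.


BDP = bandwidth * RTT
= 100 Mbps * 436 ms
= 100 * 1e6 * 436 / 1000 bits
= 43600000 bits
= 5450000 bytes
= 5322.2656 KB
BDP = 43600000 bits (5450000 bytes)


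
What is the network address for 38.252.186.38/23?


IP:   00100110.11111100.10111010.00100110
Mask: 11111111.11111111.11111110.00000000
AND operation:
Net:  00100110.11111100.10111010.00000000
Network: 38.252.186.0/23


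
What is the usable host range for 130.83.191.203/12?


Network: 130.80.0.0
Broadcast: 130.95.255.255
First usable = network + 1
Last usable = broadcast - 1
Range: 130.80.0.1 to 130.95.255.254


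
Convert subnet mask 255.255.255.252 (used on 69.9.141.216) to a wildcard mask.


Subnet mask: 255.255.255.252
Wildcard = 255.255.255.255 - subnet mask
255 - 255 = 0
255 - 255 = 0
255 - 255 = 0
255 - 252 = 3
Wildcard: 0.0.0.3


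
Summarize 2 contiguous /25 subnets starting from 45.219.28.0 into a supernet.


Original prefix: /25
Number of subnets: 2 = 2^1
New prefix = 25 - 1 = 24
Supernet: 45.219.28.0/24


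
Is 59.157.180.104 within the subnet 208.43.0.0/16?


Subnet network: 208.43.0.0
Test IP AND mask: 59.157.0.0
No, 59.157.180.104 is not in 208.43.0.0/16


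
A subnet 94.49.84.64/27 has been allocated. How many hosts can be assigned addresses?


Host bits = 32 - 27 = 5
Total addresses = 2^5 = 32
Usable = total - 2 (network and broadcast)
Usable hosts: 30


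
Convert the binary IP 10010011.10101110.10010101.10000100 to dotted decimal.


10010011 = 147
10101110 = 174
10010101 = 149
10000100 = 132
IP: 147.174.149.132


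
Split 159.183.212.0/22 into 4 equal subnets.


New prefix = 22 + 2 = 24
Each subnet has 256 addresses
  159.183.212.0/24
  159.183.213.0/24
  159.183.214.0/24
  159.183.215.0/24
Subnets: 159.183.212.0/24, 159.183.213.0/24, 159.183.214.0/24, 159.183.215.0/24


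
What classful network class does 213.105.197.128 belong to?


First octet: 213
Binary: 11010101
110xxxxx -> Class C (192-223)
Class C, default mask 255.255.255.0 (/24)


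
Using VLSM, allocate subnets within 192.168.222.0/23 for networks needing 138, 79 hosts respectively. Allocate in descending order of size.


138 hosts -> /24 (254 usable): 192.168.222.0/24
79 hosts -> /25 (126 usable): 192.168.223.0/25
Allocation: 192.168.222.0/24 (138 hosts, 254 usable); 192.168.223.0/25 (79 hosts, 126 usable)


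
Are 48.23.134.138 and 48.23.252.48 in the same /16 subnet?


Mask: 255.255.0.0
48.23.134.138 AND mask = 48.23.0.0
48.23.252.48 AND mask = 48.23.0.0
Yes, same subnet (48.23.0.0)


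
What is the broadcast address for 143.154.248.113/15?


Network: 143.154.0.0/15
Host bits = 17
Set all host bits to 1:
Broadcast: 143.155.255.255


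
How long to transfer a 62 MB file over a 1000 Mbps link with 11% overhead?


Effective throughput = 1000 * (1 - 11/100) = 890 Mbps
File size in Mb = 62 * 8 = 496 Mb
Time = 496 / 890
Time = 0.5573 seconds


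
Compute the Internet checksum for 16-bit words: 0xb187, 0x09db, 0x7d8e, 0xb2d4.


Sum all words (with carry folding):
+ 0xb187 = 0xb187
+ 0x09db = 0xbb62
+ 0x7d8e = 0x38f1
+ 0xb2d4 = 0xebc5
One's complement: ~0xebc5
Checksum = 0x143a


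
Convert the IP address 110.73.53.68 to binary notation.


110 = 01101110
73 = 01001001
53 = 00110101
68 = 01000100
Binary: 01101110.01001001.00110101.01000100


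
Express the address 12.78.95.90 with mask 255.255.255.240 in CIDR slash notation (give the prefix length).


Binary: 11111111.11111111.11111111.11110000
Count leading 1s
Prefix: /28


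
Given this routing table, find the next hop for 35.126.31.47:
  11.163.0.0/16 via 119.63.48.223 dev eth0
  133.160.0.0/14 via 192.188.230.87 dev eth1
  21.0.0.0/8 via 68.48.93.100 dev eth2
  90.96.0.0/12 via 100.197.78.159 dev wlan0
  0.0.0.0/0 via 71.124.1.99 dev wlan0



Longest prefix match for 35.126.31.47:
  /16 11.163.0.0: no
  /14 133.160.0.0: no
  /8 21.0.0.0: no
  /12 90.96.0.0: no
  /0 0.0.0.0: MATCH
Selected: next-hop 71.124.1.99 via wlan0 (matched /0)


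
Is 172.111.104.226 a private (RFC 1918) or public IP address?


RFC 1918 private ranges:
  10.0.0.0/8 (10.0.0.0 - 10.255.255.255)
  172.16.0.0/12 (172.16.0.0 - 172.31.255.255)
  192.168.0.0/16 (192.168.0.0 - 192.168.255.255)
Public (not in any RFC 1918 range)


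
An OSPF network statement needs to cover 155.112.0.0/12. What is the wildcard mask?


Subnet mask: 255.240.0.0
Wildcard = 255.255.255.255 - subnet mask
255 - 255 = 0
255 - 240 = 15
255 - 0 = 255
255 - 0 = 255
Wildcard: 0.15.255.255


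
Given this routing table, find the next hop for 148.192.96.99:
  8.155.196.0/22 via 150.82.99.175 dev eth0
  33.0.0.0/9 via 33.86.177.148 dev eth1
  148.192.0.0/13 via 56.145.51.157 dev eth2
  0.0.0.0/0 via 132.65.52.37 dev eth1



Longest prefix match for 148.192.96.99:
  /22 8.155.196.0: no
  /9 33.0.0.0: no
  /13 148.192.0.0: MATCH
  /0 0.0.0.0: MATCH
Selected: next-hop 56.145.51.157 via eth2 (matched /13)


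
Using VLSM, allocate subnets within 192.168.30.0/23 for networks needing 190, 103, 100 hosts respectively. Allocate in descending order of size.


190 hosts -> /24 (254 usable): 192.168.30.0/24
103 hosts -> /25 (126 usable): 192.168.31.0/25
100 hosts -> /25 (126 usable): 192.168.31.128/25
Allocation: 192.168.30.0/24 (190 hosts, 254 usable); 192.168.31.0/25 (103 hosts, 126 usable); 192.168.31.128/25 (100 hosts, 126 usable)


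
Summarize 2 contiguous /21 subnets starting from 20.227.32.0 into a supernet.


Original prefix: /21
Number of subnets: 2 = 2^1
New prefix = 21 - 1 = 20
Supernet: 20.227.32.0/20


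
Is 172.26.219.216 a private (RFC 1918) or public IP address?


RFC 1918 private ranges:
  10.0.0.0/8 (10.0.0.0 - 10.255.255.255)
  172.16.0.0/12 (172.16.0.0 - 172.31.255.255)
  192.168.0.0/16 (192.168.0.0 - 192.168.255.255)
Private (in 172.16.0.0/12)


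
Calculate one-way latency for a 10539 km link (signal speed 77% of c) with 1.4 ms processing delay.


Speed = 0.77 * 3e5 km/s = 231000 km/s
Propagation delay = 10539 / 231000 = 0.0456 s = 45.6234 ms
Processing delay = 1.4 ms
Total one-way latency = 47.0234 ms


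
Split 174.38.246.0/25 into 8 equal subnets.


New prefix = 25 + 3 = 28
Each subnet has 16 addresses
  174.38.246.0/28
  174.38.246.16/28
  174.38.246.32/28
  174.38.246.48/28
  174.38.246.64/28
  174.38.246.80/28
  174.38.246.96/28
  174.38.246.112/28
Subnets: 174.38.246.0/28, 174.38.246.16/28, 174.38.246.32/28, 174.38.246.48/28, 174.38.246.64/28, 174.38.246.80/28, 174.38.246.96/28, 174.38.246.112/28


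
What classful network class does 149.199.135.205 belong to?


First octet: 149
Binary: 10010101
10xxxxxx -> Class B (128-191)
Class B, default mask 255.255.0.0 (/16)


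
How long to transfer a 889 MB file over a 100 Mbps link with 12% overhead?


Effective throughput = 100 * (1 - 12/100) = 88 Mbps
File size in Mb = 889 * 8 = 7112 Mb
Time = 7112 / 88
Time = 80.8182 seconds


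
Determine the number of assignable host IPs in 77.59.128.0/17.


Host bits = 32 - 17 = 15
Total addresses = 2^15 = 32768
Usable = total - 2 (network and broadcast)
Usable hosts: 32766


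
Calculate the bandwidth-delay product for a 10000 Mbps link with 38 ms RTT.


BDP = bandwidth * RTT
= 10000 Mbps * 38 ms
= 10000 * 1e6 * 38 / 1000 bits
= 380000000 bits
= 47500000 bytes
= 46386.7188 KB
BDP = 380000000 bits (47500000 bytes)


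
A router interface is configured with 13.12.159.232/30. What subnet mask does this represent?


/30 means 30 network bits, 2 host bits
Binary: 11111111111111111111111111111100
Mask: 255.255.255.252


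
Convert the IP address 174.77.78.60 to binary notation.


174 = 10101110
77 = 01001101
78 = 01001110
60 = 00111100
Binary: 10101110.01001101.01001110.00111100


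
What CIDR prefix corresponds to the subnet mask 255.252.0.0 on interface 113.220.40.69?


Binary: 11111111.11111100.00000000.00000000
Count leading 1s
Prefix: /14


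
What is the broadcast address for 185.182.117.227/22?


Network: 185.182.116.0/22
Host bits = 10
Set all host bits to 1:
Broadcast: 185.182.119.255


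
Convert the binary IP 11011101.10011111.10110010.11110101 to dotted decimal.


11011101 = 221
10011111 = 159
10110010 = 178
11110101 = 245
IP: 221.159.178.245


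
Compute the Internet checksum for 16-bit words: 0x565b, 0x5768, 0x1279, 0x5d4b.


Sum all words (with carry folding):
+ 0x565b = 0x565b
+ 0x5768 = 0xadc3
+ 0x1279 = 0xc03c
+ 0x5d4b = 0x1d88
One's complement: ~0x1d88
Checksum = 0xe277


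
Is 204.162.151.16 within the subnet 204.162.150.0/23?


Subnet network: 204.162.150.0
Test IP AND mask: 204.162.150.0
Yes, 204.162.151.16 is in 204.162.150.0/23


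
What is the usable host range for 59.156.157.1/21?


Network: 59.156.152.0
Broadcast: 59.156.159.255
First usable = network + 1
Last usable = broadcast - 1
Range: 59.156.152.1 to 59.156.159.254


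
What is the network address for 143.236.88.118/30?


IP:   10001111.11101100.01011000.01110110
Mask: 11111111.11111111.11111111.11111100
AND operation:
Net:  10001111.11101100.01011000.01110100
Network: 143.236.88.116/30


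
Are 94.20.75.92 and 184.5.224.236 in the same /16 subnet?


Mask: 255.255.0.0
94.20.75.92 AND mask = 94.20.0.0
184.5.224.236 AND mask = 184.5.0.0
No, different subnets (94.20.0.0 vs 184.5.0.0)


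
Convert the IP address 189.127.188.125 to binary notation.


189 = 10111101
127 = 01111111
188 = 10111100
125 = 01111101
Binary: 10111101.01111111.10111100.01111101


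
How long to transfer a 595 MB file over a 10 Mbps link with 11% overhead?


Effective throughput = 10 * (1 - 11/100) = 8.9 Mbps
File size in Mb = 595 * 8 = 4760 Mb
Time = 4760 / 8.9
Time = 534.8315 seconds


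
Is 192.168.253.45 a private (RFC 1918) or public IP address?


RFC 1918 private ranges:
  10.0.0.0/8 (10.0.0.0 - 10.255.255.255)
  172.16.0.0/12 (172.16.0.0 - 172.31.255.255)
  192.168.0.0/16 (192.168.0.0 - 192.168.255.255)
Private (in 192.168.0.0/16)


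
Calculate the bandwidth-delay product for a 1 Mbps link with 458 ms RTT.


BDP = bandwidth * RTT
= 1 Mbps * 458 ms
= 1 * 1e6 * 458 / 1000 bits
= 458000 bits
= 57250 bytes
= 55.9082 KB
BDP = 458000 bits (57250 bytes)


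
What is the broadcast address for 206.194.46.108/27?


Network: 206.194.46.96/27
Host bits = 5
Set all host bits to 1:
Broadcast: 206.194.46.127


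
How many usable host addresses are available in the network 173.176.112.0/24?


Host bits = 32 - 24 = 8
Total addresses = 2^8 = 256
Usable = total - 2 (network and broadcast)
Usable hosts: 254


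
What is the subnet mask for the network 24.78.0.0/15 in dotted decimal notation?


/15 means 15 network bits, 17 host bits
Binary: 11111111111111100000000000000000
Mask: 255.254.0.0


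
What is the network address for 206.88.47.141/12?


IP:   11001110.01011000.00101111.10001101
Mask: 11111111.11110000.00000000.00000000
AND operation:
Net:  11001110.01010000.00000000.00000000
Network: 206.80.0.0/12


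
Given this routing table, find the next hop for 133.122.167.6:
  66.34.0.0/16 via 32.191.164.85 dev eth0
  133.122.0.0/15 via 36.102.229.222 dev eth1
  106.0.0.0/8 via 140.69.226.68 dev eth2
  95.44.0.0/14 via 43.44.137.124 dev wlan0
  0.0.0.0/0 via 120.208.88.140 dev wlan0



Longest prefix match for 133.122.167.6:
  /16 66.34.0.0: no
  /15 133.122.0.0: MATCH
  /8 106.0.0.0: no
  /14 95.44.0.0: no
  /0 0.0.0.0: MATCH
Selected: next-hop 36.102.229.222 via eth1 (matched /15)


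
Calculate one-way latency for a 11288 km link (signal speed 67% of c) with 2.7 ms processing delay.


Speed = 0.67 * 3e5 km/s = 201000 km/s
Propagation delay = 11288 / 201000 = 0.0562 s = 56.1592 ms
Processing delay = 2.7 ms
Total one-way latency = 58.8592 ms


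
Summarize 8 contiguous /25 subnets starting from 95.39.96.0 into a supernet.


Original prefix: /25
Number of subnets: 8 = 2^3
New prefix = 25 - 3 = 22
Supernet: 95.39.96.0/22


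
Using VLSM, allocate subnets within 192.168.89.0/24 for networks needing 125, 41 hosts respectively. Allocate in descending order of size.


125 hosts -> /25 (126 usable): 192.168.89.0/25
41 hosts -> /26 (62 usable): 192.168.89.128/26
Allocation: 192.168.89.0/25 (125 hosts, 126 usable); 192.168.89.128/26 (41 hosts, 62 usable)


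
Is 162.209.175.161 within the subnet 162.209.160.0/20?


Subnet network: 162.209.160.0
Test IP AND mask: 162.209.160.0
Yes, 162.209.175.161 is in 162.209.160.0/20


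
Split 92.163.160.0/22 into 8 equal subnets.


New prefix = 22 + 3 = 25
Each subnet has 128 addresses
  92.163.160.0/25
  92.163.160.128/25
  92.163.161.0/25
  92.163.161.128/25
  92.163.162.0/25
  92.163.162.128/25
  92.163.163.0/25
  92.163.163.128/25
Subnets: 92.163.160.0/25, 92.163.160.128/25, 92.163.161.0/25, 92.163.161.128/25, 92.163.162.0/25, 92.163.162.128/25, 92.163.163.0/25, 92.163.163.128/25


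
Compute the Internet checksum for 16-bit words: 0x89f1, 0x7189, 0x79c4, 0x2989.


Sum all words (with carry folding):
+ 0x89f1 = 0x89f1
+ 0x7189 = 0xfb7a
+ 0x79c4 = 0x753f
+ 0x2989 = 0x9ec8
One's complement: ~0x9ec8
Checksum = 0x6137


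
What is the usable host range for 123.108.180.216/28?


Network: 123.108.180.208
Broadcast: 123.108.180.223
First usable = network + 1
Last usable = broadcast - 1
Range: 123.108.180.209 to 123.108.180.222


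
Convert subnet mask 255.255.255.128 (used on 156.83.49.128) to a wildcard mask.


Subnet mask: 255.255.255.128
Wildcard = 255.255.255.255 - subnet mask
255 - 255 = 0
255 - 255 = 0
255 - 255 = 0
255 - 128 = 127
Wildcard: 0.0.0.127


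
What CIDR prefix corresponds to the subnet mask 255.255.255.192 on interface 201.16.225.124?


Binary: 11111111.11111111.11111111.11000000
Count leading 1s
Prefix: /26


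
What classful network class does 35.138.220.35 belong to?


First octet: 35
Binary: 00100011
0xxxxxxx -> Class A (1-126)
Class A, default mask 255.0.0.0 (/8)


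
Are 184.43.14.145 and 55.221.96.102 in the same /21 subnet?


Mask: 255.255.248.0
184.43.14.145 AND mask = 184.43.8.0
55.221.96.102 AND mask = 55.221.96.0
No, different subnets (184.43.8.0 vs 55.221.96.0)
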